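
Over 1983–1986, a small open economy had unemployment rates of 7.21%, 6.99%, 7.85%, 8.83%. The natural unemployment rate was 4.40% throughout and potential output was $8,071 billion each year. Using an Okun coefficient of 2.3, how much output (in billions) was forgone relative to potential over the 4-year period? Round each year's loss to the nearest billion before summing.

Year 1983: gap = -2.3 × (7.21 - 4.4) = -6.463%, loss ≈ 8071 × 6.463/100 ≈ 522.
Year 1984: gap = -2.3 × (6.99 - 4.4) = -5.957%, loss ≈ 8071 × 5.957/100 ≈ 481.
Year 1985: gap = -2.3 × (7.85 - 4.4) = -7.935%, loss ≈ 8071 × 7.935/100 ≈ 640.
Year 1986: gap = -2.3 × (8.83 - 4.4) = -10.189%, loss ≈ 8071 × 10.189/100 ≈ 822.
Total lost output = 522 + 481 + 640 + 822 = 2465 billion.

$2,465 billion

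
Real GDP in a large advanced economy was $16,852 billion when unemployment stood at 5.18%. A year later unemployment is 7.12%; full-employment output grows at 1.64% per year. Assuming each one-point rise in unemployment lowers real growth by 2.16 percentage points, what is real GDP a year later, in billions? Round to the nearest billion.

Δu = 7.12 - 5.18 = 1.94 points.
Okun's law (growth form): g_Y = g_Y* - β × Δu = 1.64 - 2.16 × (1.94) = 1.64 - 4.1904 = -2.5504%.
Real GDP in the next year = 16852 × (1 - 2.5504/100) = 16852 × 0.974496 ≈ 16422 billion.

$16,422 billion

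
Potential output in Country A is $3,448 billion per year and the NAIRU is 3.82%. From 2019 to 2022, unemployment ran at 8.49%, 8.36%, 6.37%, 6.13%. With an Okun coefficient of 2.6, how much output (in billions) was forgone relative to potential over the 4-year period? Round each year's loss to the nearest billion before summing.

$1,262 billion

Year 2019: gap = -2.6 × (8.49 - 3.82) = -12.142%, loss ≈ 3448 × 12.142/100 ≈ 419.
Year 2020: gap = -2.6 × (8.36 - 3.82) = -11.804%, loss ≈ 3448 × 11.804/100 ≈ 407.
Year 2021: gap = -2.6 × (6.37 - 3.82) = -6.63%, loss ≈ 3448 × 6.63/100 ≈ 229.
Year 2022: gap = -2.6 × (6.13 - 3.82) = -6.006%, loss ≈ 3448 × 6.006/100 ≈ 207.
Total lost output = 419 + 407 + 229 + 207 = 1262 billion.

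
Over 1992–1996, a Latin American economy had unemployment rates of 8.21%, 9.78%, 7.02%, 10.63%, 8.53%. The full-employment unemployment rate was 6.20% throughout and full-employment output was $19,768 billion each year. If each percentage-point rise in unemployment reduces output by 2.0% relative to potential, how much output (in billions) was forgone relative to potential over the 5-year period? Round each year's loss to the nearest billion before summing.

$5,206 billion

Year 1992: gap = -2.0 × (8.21 - 6.2) = -4.02%, loss ≈ 19768 × 4.02/100 ≈ 795.
Year 1993: gap = -2.0 × (9.78 - 6.2) = -7.16%, loss ≈ 19768 × 7.16/100 ≈ 1415.
Year 1994: gap = -2.0 × (7.02 - 6.2) = -1.64%, loss ≈ 19768 × 1.64/100 ≈ 324.
Year 1995: gap = -2.0 × (10.63 - 6.2) = -8.86%, loss ≈ 19768 × 8.86/100 ≈ 1751.
Year 1996: gap = -2.0 × (8.53 - 6.2) = -4.66%, loss ≈ 19768 × 4.66/100 ≈ 921.
Total lost output = 795 + 1415 + 324 + 1751 + 921 = 5206 billion.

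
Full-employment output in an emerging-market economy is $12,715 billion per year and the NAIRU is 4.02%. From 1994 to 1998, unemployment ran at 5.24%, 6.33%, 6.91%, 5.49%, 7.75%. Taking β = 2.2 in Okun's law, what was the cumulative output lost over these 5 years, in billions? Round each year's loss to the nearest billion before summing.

$3,249 billion

Year 1994: gap = -2.2 × (5.24 - 4.02) = -2.684%, loss ≈ 12715 × 2.684/100 ≈ 341.
Year 1995: gap = -2.2 × (6.33 - 4.02) = -5.082%, loss ≈ 12715 × 5.082/100 ≈ 646.
Year 1996: gap = -2.2 × (6.91 - 4.02) = -6.358%, loss ≈ 12715 × 6.358/100 ≈ 808.
Year 1997: gap = -2.2 × (5.49 - 4.02) = -3.234%, loss ≈ 12715 × 3.234/100 ≈ 411.
Year 1998: gap = -2.2 × (7.75 - 4.02) = -8.206%, loss ≈ 12715 × 8.206/100 ≈ 1043.
Total lost output = 341 + 646 + 808 + 411 + 1043 = 3249 billion.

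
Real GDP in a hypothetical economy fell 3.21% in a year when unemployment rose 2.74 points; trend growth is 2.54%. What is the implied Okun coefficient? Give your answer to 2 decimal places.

β ≈ 2.10

Growth form: g_Y = g_Y* - β × Δu, so β = (g_Y* - g_Y)/Δu.
β = (2.54 + 3.21)/2.74 = 5.75/2.74 = 2.10.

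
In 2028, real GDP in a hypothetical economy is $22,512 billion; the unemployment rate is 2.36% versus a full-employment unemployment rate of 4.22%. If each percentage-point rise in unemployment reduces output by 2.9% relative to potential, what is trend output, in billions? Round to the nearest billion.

Unemployment gap = 2.36 - 4.22 = -1.86 points, so output gap = -2.9 × (-1.86) = 5.394%.
Since Y = Y* × (1 + gap/100), Y* = 22512/1.05394 ≈ 21360 billion.

$21,360 billion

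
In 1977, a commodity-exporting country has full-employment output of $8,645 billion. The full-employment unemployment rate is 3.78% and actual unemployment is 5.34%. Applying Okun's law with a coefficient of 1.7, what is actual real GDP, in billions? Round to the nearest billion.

Unemployment gap = 5.34 - 3.78 = 1.56 points, so the output gap is -1.7 × 1.56 = -2.652%.
Actual GDP = 8645 × (1 - 2.652/100) = 8645 × 0.97348 ≈ 8416 billion.

$8,416 billion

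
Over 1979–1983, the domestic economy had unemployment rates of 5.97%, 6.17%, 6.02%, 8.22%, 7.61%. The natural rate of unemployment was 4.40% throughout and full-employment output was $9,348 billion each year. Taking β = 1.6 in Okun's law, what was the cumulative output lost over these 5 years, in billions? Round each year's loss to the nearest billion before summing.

Year 1979: gap = -1.6 × (5.97 - 4.4) = -2.512%, loss ≈ 9348 × 2.512/100 ≈ 235.
Year 1980: gap = -1.6 × (6.17 - 4.4) = -2.832%, loss ≈ 9348 × 2.832/100 ≈ 265.
Year 1981: gap = -1.6 × (6.02 - 4.4) = -2.592%, loss ≈ 9348 × 2.592/100 ≈ 242.
Year 1982: gap = -1.6 × (8.22 - 4.4) = -6.112%, loss ≈ 9348 × 6.112/100 ≈ 571.
Year 1983: gap = -1.6 × (7.61 - 4.4) = -5.136%, loss ≈ 9348 × 5.136/100 ≈ 480.
Total lost output = 235 + 265 + 242 + 571 + 480 = 1793 billion.

$1,793 billion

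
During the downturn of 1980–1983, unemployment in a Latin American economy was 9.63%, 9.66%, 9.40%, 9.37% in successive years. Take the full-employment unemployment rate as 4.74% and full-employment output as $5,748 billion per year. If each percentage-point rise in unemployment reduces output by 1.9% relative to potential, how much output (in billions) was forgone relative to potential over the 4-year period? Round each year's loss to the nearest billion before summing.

Year 1980: gap = -1.9 × (9.63 - 4.74) = -9.291%, loss ≈ 5748 × 9.291/100 ≈ 534.
Year 1981: gap = -1.9 × (9.66 - 4.74) = -9.348%, loss ≈ 5748 × 9.348/100 ≈ 537.
Year 1982: gap = -1.9 × (9.4 - 4.74) = -8.854%, loss ≈ 5748 × 8.854/100 ≈ 509.
Year 1983: gap = -1.9 × (9.37 - 4.74) = -8.797%, loss ≈ 5748 × 8.797/100 ≈ 506.
Total lost output = 534 + 537 + 509 + 506 = 2086 billion.

$2,086 billion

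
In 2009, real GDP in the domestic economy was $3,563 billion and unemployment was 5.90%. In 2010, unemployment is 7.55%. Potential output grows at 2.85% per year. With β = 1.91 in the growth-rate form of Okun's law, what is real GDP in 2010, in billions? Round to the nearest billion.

Δu = 7.55 - 5.9 = 1.65 points.
Okun's law (growth form): g_Y = g_Y* - β × Δu = 2.85 - 1.91 × (1.65) = 2.85 - 3.1515 = -0.3015%.
Real GDP in the next year = 3563 × (1 - 0.3015/100) = 3563 × 0.996985 ≈ 3552 billion.

$3,552 billion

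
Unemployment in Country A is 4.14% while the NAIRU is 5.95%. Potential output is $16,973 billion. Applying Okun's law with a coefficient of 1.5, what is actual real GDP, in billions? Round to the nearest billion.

Unemployment gap = 4.14 - 5.95 = -1.81 points, so the output gap is -1.5 × (-1.81) = 2.715%.
Actual GDP = 16973 × (1 + 2.715/100) = 16973 × 1.02715 ≈ 17434 billion.

$17,434 billion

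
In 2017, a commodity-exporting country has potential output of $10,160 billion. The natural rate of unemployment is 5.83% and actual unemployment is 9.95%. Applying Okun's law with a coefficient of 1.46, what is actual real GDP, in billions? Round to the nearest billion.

$9,549 billion

Unemployment gap = 9.95 - 5.83 = 4.12 points, so the output gap is -1.46 × 4.12 = -6.0152%.
Actual GDP = 10160 × (1 - 6.0152/100) = 10160 × 0.939848 ≈ 9549 billion.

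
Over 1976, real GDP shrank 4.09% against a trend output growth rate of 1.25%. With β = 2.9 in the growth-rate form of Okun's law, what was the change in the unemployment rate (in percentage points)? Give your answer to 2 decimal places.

Growth-rate Okun's law: g_Y = g_Y* - β × Δu, so Δu = (g_Y* - g_Y)/β.
Δu = (1.25 + 4.09)/2.9 = 5.34/2.9 = 1.84 percentage points.

1.84 percentage points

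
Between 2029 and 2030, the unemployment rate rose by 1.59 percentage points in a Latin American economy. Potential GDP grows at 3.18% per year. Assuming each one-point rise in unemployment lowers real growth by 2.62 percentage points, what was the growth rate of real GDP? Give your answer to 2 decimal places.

Growth-rate Okun's law: g_Y = g_Y* - β × Δu.
g_Y = 3.18 - 2.62 × (1.59) = 3.18 - 4.1658 = -0.9858%, i.e. -0.99% to 2 d.p.

-0.99%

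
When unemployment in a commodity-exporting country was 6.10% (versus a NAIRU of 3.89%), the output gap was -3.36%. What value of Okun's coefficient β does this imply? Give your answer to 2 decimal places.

Okun's law: output gap = -β × (u - u*).
-3.36 = -β × (6.1 - 3.89) = -β × 2.21, so β = 3.36/2.21 = 1.52.

β ≈ 1.52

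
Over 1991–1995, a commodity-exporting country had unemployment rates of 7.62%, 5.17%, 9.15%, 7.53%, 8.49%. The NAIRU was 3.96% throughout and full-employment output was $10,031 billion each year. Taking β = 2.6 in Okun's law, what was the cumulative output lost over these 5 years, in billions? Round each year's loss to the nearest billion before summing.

Year 1991: gap = -2.6 × (7.62 - 3.96) = -9.516%, loss ≈ 10031 × 9.516/100 ≈ 955.
Year 1992: gap = -2.6 × (5.17 - 3.96) = -3.146%, loss ≈ 10031 × 3.146/100 ≈ 316.
Year 1993: gap = -2.6 × (9.15 - 3.96) = -13.494%, loss ≈ 10031 × 13.494/100 ≈ 1354.
Year 1994: gap = -2.6 × (7.53 - 3.96) = -9.282%, loss ≈ 10031 × 9.282/100 ≈ 931.
Year 1995: gap = -2.6 × (8.49 - 3.96) = -11.778%, loss ≈ 10031 × 11.778/100 ≈ 1181.
Total lost output = 955 + 316 + 1354 + 931 + 1181 = 4737 billion.

$4,737 billion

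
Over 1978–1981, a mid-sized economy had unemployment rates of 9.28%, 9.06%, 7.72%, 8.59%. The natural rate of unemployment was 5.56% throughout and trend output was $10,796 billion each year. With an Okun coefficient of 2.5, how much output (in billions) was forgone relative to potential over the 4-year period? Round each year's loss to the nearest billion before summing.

Year 1978: gap = -2.5 × (9.28 - 5.56) = -9.3%, loss ≈ 10796 × 9.3/100 ≈ 1004.
Year 1979: gap = -2.5 × (9.06 - 5.56) = -8.75%, loss ≈ 10796 × 8.75/100 ≈ 945.
Year 1980: gap = -2.5 × (7.72 - 5.56) = -5.4%, loss ≈ 10796 × 5.4/100 ≈ 583.
Year 1981: gap = -2.5 × (8.59 - 5.56) = -7.575%, loss ≈ 10796 × 7.575/100 ≈ 818.
Total lost output = 1004 + 945 + 583 + 818 = 3350 billion.

$3,350 billion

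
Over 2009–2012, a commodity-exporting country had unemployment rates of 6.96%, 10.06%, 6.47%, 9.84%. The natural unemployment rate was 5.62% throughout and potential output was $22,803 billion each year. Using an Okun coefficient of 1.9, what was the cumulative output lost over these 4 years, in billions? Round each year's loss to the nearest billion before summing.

Year 2009: gap = -1.9 × (6.96 - 5.62) = -2.546%, loss ≈ 22803 × 2.546/100 ≈ 581.
Year 2010: gap = -1.9 × (10.06 - 5.62) = -8.436%, loss ≈ 22803 × 8.436/100 ≈ 1924.
Year 2011: gap = -1.9 × (6.47 - 5.62) = -1.615%, loss ≈ 22803 × 1.615/100 ≈ 368.
Year 2012: gap = -1.9 × (9.84 - 5.62) = -8.018%, loss ≈ 22803 × 8.018/100 ≈ 1828.
Total lost output = 581 + 1924 + 368 + 1828 = 4701 billion.

$4,701 billion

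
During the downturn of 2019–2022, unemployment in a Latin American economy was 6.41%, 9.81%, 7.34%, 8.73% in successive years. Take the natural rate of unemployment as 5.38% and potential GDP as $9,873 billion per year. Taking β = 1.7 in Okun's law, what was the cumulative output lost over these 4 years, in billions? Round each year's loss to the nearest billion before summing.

Year 2019: gap = -1.7 × (6.41 - 5.38) = -1.751%, loss ≈ 9873 × 1.751/100 ≈ 173.
Year 2020: gap = -1.7 × (9.81 - 5.38) = -7.531%, loss ≈ 9873 × 7.531/100 ≈ 744.
Year 2021: gap = -1.7 × (7.34 - 5.38) = -3.332%, loss ≈ 9873 × 3.332/100 ≈ 329.
Year 2022: gap = -1.7 × (8.73 - 5.38) = -5.695%, loss ≈ 9873 × 5.695/100 ≈ 562.
Total lost output = 173 + 744 + 329 + 562 = 1808 billion.

$1,808 billion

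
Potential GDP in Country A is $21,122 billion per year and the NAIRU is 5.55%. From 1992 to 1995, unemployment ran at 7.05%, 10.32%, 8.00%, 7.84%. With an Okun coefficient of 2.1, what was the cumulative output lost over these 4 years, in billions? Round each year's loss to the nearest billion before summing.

$4,884 billion

Year 1992: gap = -2.1 × (7.05 - 5.55) = -3.15%, loss ≈ 21122 × 3.15/100 ≈ 665.
Year 1993: gap = -2.1 × (10.32 - 5.55) = -10.017%, loss ≈ 21122 × 10.017/100 ≈ 2116.
Year 1994: gap = -2.1 × (8 - 5.55) = -5.145%, loss ≈ 21122 × 5.145/100 ≈ 1087.
Year 1995: gap = -2.1 × (7.84 - 5.55) = -4.809%, loss ≈ 21122 × 4.809/100 ≈ 1016.
Total lost output = 665 + 2116 + 1087 + 1016 = 4884 billion.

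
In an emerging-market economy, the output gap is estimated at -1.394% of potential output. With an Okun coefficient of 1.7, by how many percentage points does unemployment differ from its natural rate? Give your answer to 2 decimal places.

Okun's law: output gap = -β × (u - u*), so u - u* = -(output gap)/β.
u - u* = -(-1.394)/1.7 = 0.82 percentage points.

0.82 percentage points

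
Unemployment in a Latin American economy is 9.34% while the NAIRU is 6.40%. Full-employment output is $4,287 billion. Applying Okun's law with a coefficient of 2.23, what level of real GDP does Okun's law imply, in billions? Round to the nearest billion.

$4,006 billion

Unemployment gap = 9.34 - 6.4 = 2.94 points, so the output gap is -2.23 × 2.94 = -6.5562%.
Actual GDP = 4287 × (1 - 6.5562/100) = 4287 × 0.934438 ≈ 4006 billion.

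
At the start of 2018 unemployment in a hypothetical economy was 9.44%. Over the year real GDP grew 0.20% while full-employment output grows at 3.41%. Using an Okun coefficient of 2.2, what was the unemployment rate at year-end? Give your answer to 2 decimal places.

Growth-rate Okun's law: g_Y = g_Y* - β × Δu, so Δu = (g_Y* - g_Y)/β.
Δu = (3.41 - 0.2)/2.2 = 3.21/2.2 = 1.46 percentage points.
Year-end unemployment = 9.44 + 1.46 = 10.90%.

10.90%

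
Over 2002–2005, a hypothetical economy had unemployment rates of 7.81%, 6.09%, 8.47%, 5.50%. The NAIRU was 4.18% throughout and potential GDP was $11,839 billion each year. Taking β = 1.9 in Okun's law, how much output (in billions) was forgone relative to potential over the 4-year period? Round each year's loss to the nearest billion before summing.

$2,509 billion

Year 2002: gap = -1.9 × (7.81 - 4.18) = -6.897%, loss ≈ 11839 × 6.897/100 ≈ 817.
Year 2003: gap = -1.9 × (6.09 - 4.18) = -3.629%, loss ≈ 11839 × 3.629/100 ≈ 430.
Year 2004: gap = -1.9 × (8.47 - 4.18) = -8.151%, loss ≈ 11839 × 8.151/100 ≈ 965.
Year 2005: gap = -1.9 × (5.5 - 4.18) = -2.508%, loss ≈ 11839 × 2.508/100 ≈ 297.
Total lost output = 817 + 430 + 965 + 297 = 2509 billion.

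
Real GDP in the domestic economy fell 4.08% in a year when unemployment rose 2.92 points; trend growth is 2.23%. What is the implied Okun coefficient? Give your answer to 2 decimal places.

β ≈ 2.16

Growth form: g_Y = g_Y* - β × Δu, so β = (g_Y* - g_Y)/Δu.
β = (2.23 + 4.08)/2.92 = 6.31/2.92 = 2.16.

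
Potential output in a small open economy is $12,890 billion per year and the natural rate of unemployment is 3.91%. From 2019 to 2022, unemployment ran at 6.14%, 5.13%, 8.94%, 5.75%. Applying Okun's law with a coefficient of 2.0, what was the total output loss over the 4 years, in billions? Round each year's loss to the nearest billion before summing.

Year 2019: gap = -2.0 × (6.14 - 3.91) = -4.46%, loss ≈ 12890 × 4.46/100 ≈ 575.
Year 2020: gap = -2.0 × (5.13 - 3.91) = -2.44%, loss ≈ 12890 × 2.44/100 ≈ 315.
Year 2021: gap = -2.0 × (8.94 - 3.91) = -10.06%, loss ≈ 12890 × 10.06/100 ≈ 1297.
Year 2022: gap = -2.0 × (5.75 - 3.91) = -3.68%, loss ≈ 12890 × 3.68/100 ≈ 474.
Total lost output = 575 + 315 + 1297 + 474 = 2661 billion.

$2,661 billion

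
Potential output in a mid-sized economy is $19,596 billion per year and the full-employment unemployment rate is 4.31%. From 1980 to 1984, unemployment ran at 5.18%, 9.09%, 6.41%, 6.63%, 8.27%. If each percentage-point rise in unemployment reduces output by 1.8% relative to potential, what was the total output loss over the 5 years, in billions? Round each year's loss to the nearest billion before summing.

$4,949 billion

Year 1980: gap = -1.8 × (5.18 - 4.31) = -1.566%, loss ≈ 19596 × 1.566/100 ≈ 307.
Year 1981: gap = -1.8 × (9.09 - 4.31) = -8.604%, loss ≈ 19596 × 8.604/100 ≈ 1686.
Year 1982: gap = -1.8 × (6.41 - 4.31) = -3.78%, loss ≈ 19596 × 3.78/100 ≈ 741.
Year 1983: gap = -1.8 × (6.63 - 4.31) = -4.176%, loss ≈ 19596 × 4.176/100 ≈ 818.
Year 1984: gap = -1.8 × (8.27 - 4.31) = -7.128%, loss ≈ 19596 × 7.128/100 ≈ 1397.
Total lost output = 307 + 1686 + 741 + 818 + 1397 = 4949 billion.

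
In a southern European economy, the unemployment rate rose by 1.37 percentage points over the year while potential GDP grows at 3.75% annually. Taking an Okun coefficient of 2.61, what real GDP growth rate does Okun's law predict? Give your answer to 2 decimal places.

Growth-rate Okun's law: g_Y = g_Y* - β × Δu.
g_Y = 3.75 - 2.61 × (1.37) = 3.75 - 3.5757 = 0.1743%, i.e. 0.17% to 2 d.p.

0.17%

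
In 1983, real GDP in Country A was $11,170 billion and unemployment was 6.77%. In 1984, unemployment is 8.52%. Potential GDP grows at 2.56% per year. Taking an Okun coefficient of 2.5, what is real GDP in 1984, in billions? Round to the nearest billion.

$10,967 billion

Δu = 8.52 - 6.77 = 1.75 points.
Okun's law (growth form): g_Y = g_Y* - β × Δu = 2.56 - 2.5 × (1.75) = 2.56 - 4.375 = -1.815%.
Real GDP in the next year = 11170 × (1 - 1.815/100) = 11170 × 0.98185 ≈ 10967 billion.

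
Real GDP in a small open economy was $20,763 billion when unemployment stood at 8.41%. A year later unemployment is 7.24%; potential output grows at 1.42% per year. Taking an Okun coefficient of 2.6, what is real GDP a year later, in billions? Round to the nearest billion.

$21,689 billion

Δu = 7.24 - 8.41 = -1.17 points.
Okun's law (growth form): g_Y = g_Y* - β × Δu = 1.42 - 2.6 × (-1.17) = 1.42 + 3.042 = 4.462%.
Real GDP in the next year = 20763 × (1 + 4.462/100) = 20763 × 1.04462 ≈ 21689 billion.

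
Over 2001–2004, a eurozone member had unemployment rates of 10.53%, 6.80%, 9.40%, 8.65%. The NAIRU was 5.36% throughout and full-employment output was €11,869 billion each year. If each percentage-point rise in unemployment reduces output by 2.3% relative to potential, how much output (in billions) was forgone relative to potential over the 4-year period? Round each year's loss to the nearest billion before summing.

€3,805 billion

Year 2001: gap = -2.3 × (10.53 - 5.36) = -11.891%, loss ≈ 11869 × 11.891/100 ≈ 1411.
Year 2002: gap = -2.3 × (6.8 - 5.36) = -3.312%, loss ≈ 11869 × 3.312/100 ≈ 393.
Year 2003: gap = -2.3 × (9.4 - 5.36) = -9.292%, loss ≈ 11869 × 9.292/100 ≈ 1103.
Year 2004: gap = -2.3 × (8.65 - 5.36) = -7.567%, loss ≈ 11869 × 7.567/100 ≈ 898.
Total lost output = 1411 + 393 + 1103 + 898 = 3805 billion.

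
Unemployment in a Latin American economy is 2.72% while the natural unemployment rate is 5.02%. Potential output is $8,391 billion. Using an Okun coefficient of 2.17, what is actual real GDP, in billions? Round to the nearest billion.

Unemployment gap = 2.72 - 5.02 = -2.3 points, so the output gap is -2.17 × (-2.3) = 4.991%.
Actual GDP = 8391 × (1 + 4.991/100) = 8391 × 1.04991 ≈ 8810 billion.

$8,810 billion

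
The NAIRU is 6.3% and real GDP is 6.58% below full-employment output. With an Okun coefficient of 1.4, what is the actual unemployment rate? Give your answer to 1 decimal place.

From Okun's law, u - u* = -(output gap)/β = -(-6.58)/1.4 = 4.7 points.
So u = 6.3 + 4.7 = 11.0%.

11.0%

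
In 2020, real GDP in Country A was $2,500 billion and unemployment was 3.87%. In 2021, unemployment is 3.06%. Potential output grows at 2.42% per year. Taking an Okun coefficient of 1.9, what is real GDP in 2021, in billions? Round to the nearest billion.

Δu = 3.06 - 3.87 = -0.81 points.
Okun's law (growth form): g_Y = g_Y* - β × Δu = 2.42 - 1.9 × (-0.81) = 2.42 + 1.539 = 3.959%.
Real GDP in the next year = 2500 × (1 + 3.959/100) = 2500 × 1.03959 ≈ 2599 billion.

$2,599 billion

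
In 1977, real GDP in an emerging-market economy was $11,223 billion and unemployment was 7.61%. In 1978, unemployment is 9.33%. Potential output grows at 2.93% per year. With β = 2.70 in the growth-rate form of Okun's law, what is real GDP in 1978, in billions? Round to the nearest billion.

Δu = 9.33 - 7.61 = 1.72 points.
Okun's law (growth form): g_Y = g_Y* - β × Δu = 2.93 - 2.70 × (1.72) = 2.93 - 4.644 = -1.714%.
Real GDP in the next year = 11223 × (1 - 1.714/100) = 11223 × 0.98286 ≈ 11031 billion.

$11,031 billion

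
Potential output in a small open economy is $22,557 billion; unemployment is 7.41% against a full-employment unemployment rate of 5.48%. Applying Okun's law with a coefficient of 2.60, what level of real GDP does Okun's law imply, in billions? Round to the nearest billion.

$21,425 billion

Unemployment gap = 7.41 - 5.48 = 1.93 points, so the output gap is -2.6 × 1.93 = -5.018%.
Actual GDP = 22557 × (1 - 5.018/100) = 22557 × 0.94982 ≈ 21425 billion.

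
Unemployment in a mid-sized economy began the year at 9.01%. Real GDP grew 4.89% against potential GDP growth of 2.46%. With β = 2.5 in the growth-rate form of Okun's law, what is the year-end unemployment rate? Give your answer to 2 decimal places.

8.04%

Growth-rate Okun's law: g_Y = g_Y* - β × Δu, so Δu = (g_Y* - g_Y)/β.
Δu = (2.46 - 4.89)/2.5 = -2.43/2.5 = -0.97 percentage points.
Year-end unemployment = 9.01 - 0.97 = 8.04%.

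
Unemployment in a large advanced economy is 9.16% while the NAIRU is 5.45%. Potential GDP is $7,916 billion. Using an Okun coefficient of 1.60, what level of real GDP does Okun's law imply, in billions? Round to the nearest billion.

Unemployment gap = 9.16 - 5.45 = 3.71 points, so the output gap is -1.6 × 3.71 = -5.936%.
Actual GDP = 7916 × (1 - 5.936/100) = 7916 × 0.94064 ≈ 7446 billion.

$7,446 billion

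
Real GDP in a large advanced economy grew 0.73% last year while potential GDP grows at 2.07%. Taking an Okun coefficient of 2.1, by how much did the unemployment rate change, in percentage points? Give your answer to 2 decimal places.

Growth-rate Okun's law: g_Y = g_Y* - β × Δu, so Δu = (g_Y* - g_Y)/β.
Δu = (2.07 - 0.73)/2.1 = 1.34/2.1 = 0.64 percentage points.

0.64 percentage points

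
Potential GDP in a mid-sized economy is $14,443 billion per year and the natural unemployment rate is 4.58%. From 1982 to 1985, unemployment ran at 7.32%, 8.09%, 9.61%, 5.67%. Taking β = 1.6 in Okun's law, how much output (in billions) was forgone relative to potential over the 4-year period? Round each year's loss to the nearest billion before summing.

Year 1982: gap = -1.6 × (7.32 - 4.58) = -4.384%, loss ≈ 14443 × 4.384/100 ≈ 633.
Year 1983: gap = -1.6 × (8.09 - 4.58) = -5.616%, loss ≈ 14443 × 5.616/100 ≈ 811.
Year 1984: gap = -1.6 × (9.61 - 4.58) = -8.048%, loss ≈ 14443 × 8.048/100 ≈ 1162.
Year 1985: gap = -1.6 × (5.67 - 4.58) = -1.744%, loss ≈ 14443 × 1.744/100 ≈ 252.
Total lost output = 633 + 811 + 1162 + 252 = 2858 billion.

$2,858 billion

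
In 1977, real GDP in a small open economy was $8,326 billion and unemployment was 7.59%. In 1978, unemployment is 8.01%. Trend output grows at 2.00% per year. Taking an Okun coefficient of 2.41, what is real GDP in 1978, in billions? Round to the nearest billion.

$8,408 billion

Δu = 8.01 - 7.59 = 0.42 points.
Okun's law (growth form): g_Y = g_Y* - β × Δu = 2.00 - 2.41 × (0.42) = 2 - 1.0122 = 0.9878%.
Real GDP in the next year = 8326 × (1 + 0.9878/100) = 8326 × 1.009878 ≈ 8408 billion.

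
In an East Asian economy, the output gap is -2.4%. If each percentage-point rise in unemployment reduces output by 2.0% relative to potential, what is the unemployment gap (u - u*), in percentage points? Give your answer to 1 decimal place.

Okun's law: output gap = -β × (u - u*), so u - u* = -(output gap)/β.
u - u* = -(-2.4)/2.0 = 1.2 percentage points.

1.2 percentage points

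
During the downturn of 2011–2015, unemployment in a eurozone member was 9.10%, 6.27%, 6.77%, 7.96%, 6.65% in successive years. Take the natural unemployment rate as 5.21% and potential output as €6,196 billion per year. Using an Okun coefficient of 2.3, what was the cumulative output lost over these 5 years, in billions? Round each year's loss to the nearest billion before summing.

€1,524 billion

Year 2011: gap = -2.3 × (9.1 - 5.21) = -8.947%, loss ≈ 6196 × 8.947/100 ≈ 554.
Year 2012: gap = -2.3 × (6.27 - 5.21) = -2.438%, loss ≈ 6196 × 2.438/100 ≈ 151.
Year 2013: gap = -2.3 × (6.77 - 5.21) = -3.588%, loss ≈ 6196 × 3.588/100 ≈ 222.
Year 2014: gap = -2.3 × (7.96 - 5.21) = -6.325%, loss ≈ 6196 × 6.325/100 ≈ 392.
Year 2015: gap = -2.3 × (6.65 - 5.21) = -3.312%, loss ≈ 6196 × 3.312/100 ≈ 205.
Total lost output = 554 + 151 + 222 + 392 + 205 = 1524 billion.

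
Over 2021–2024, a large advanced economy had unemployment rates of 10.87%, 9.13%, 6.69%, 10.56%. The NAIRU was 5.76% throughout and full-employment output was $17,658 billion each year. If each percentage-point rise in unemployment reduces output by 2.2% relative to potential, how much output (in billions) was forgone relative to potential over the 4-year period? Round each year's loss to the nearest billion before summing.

Year 2021: gap = -2.2 × (10.87 - 5.76) = -11.242%, loss ≈ 17658 × 11.242/100 ≈ 1985.
Year 2022: gap = -2.2 × (9.13 - 5.76) = -7.414%, loss ≈ 17658 × 7.414/100 ≈ 1309.
Year 2023: gap = -2.2 × (6.69 - 5.76) = -2.046%, loss ≈ 17658 × 2.046/100 ≈ 361.
Year 2024: gap = -2.2 × (10.56 - 5.76) = -10.56%, loss ≈ 17658 × 10.56/100 ≈ 1865.
Total lost output = 1985 + 1309 + 361 + 1865 = 5520 billion.

$5,520 billion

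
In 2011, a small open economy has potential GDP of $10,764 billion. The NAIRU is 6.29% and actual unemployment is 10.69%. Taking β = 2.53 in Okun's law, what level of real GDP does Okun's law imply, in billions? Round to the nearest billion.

Unemployment gap = 10.69 - 6.29 = 4.4 points, so the output gap is -2.53 × 4.4 = -11.132%.
Actual GDP = 10764 × (1 - 11.132/100) = 10764 × 0.88868 ≈ 9566 billion.

$9,566 billion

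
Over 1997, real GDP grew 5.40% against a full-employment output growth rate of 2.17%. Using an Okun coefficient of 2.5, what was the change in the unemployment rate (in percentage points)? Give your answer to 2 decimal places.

-1.29 percentage points

Growth-rate Okun's law: g_Y = g_Y* - β × Δu, so Δu = (g_Y* - g_Y)/β.
Δu = (2.17 - 5.4)/2.5 = -3.23/2.5 = -1.29 percentage points.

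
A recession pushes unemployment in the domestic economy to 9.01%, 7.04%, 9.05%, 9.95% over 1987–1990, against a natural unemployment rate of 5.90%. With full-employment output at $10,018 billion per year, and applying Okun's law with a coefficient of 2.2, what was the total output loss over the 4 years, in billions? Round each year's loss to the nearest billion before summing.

Year 1987: gap = -2.2 × (9.01 - 5.9) = -6.842%, loss ≈ 10018 × 6.842/100 ≈ 685.
Year 1988: gap = -2.2 × (7.04 - 5.9) = -2.508%, loss ≈ 10018 × 2.508/100 ≈ 251.
Year 1989: gap = -2.2 × (9.05 - 5.9) = -6.93%, loss ≈ 10018 × 6.93/100 ≈ 694.
Year 1990: gap = -2.2 × (9.95 - 5.9) = -8.91%, loss ≈ 10018 × 8.91/100 ≈ 893.
Total lost output = 685 + 251 + 694 + 893 = 2523 billion.

$2,523 billion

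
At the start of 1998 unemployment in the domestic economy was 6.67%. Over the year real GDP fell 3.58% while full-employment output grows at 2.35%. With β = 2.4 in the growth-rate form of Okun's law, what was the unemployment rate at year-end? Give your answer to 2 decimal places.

9.14%

Growth-rate Okun's law: g_Y = g_Y* - β × Δu, so Δu = (g_Y* - g_Y)/β.
Δu = (2.35 + 3.58)/2.4 = 5.93/2.4 = 2.47 percentage points.
Year-end unemployment = 6.67 + 2.47 = 9.14%.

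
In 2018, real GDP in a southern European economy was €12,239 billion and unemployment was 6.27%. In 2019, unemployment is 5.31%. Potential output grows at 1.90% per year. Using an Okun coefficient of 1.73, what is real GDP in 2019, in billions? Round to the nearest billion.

€12,675 billion

Δu = 5.31 - 6.27 = -0.96 points.
Okun's law (growth form): g_Y = g_Y* - β × Δu = 1.90 - 1.73 × (-0.96) = 1.9 + 1.6608 = 3.5608%.
Real GDP in the next year = 12239 × (1 + 3.5608/100) = 12239 × 1.035608 ≈ 12675 billion.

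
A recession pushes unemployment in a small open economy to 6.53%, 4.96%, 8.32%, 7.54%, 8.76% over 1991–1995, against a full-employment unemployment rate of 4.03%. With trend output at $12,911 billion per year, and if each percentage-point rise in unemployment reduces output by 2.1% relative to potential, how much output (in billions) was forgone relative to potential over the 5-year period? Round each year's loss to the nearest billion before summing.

$4,327 billion

Year 1991: gap = -2.1 × (6.53 - 4.03) = -5.25%, loss ≈ 12911 × 5.25/100 ≈ 678.
Year 1992: gap = -2.1 × (4.96 - 4.03) = -1.953%, loss ≈ 12911 × 1.953/100 ≈ 252.
Year 1993: gap = -2.1 × (8.32 - 4.03) = -9.009%, loss ≈ 12911 × 9.009/100 ≈ 1163.
Year 1994: gap = -2.1 × (7.54 - 4.03) = -7.371%, loss ≈ 12911 × 7.371/100 ≈ 952.
Year 1995: gap = -2.1 × (8.76 - 4.03) = -9.933%, loss ≈ 12911 × 9.933/100 ≈ 1282.
Total lost output = 678 + 252 + 1163 + 952 + 1282 = 4327 billion.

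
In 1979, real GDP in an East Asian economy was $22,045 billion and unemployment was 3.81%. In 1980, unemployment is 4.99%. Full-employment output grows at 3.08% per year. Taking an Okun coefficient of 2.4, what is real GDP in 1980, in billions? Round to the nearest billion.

Δu = 4.99 - 3.81 = 1.18 points.
Okun's law (growth form): g_Y = g_Y* - β × Δu = 3.08 - 2.4 × (1.18) = 3.08 - 2.832 = 0.248%.
Real GDP in the next year = 22045 × (1 + 0.248/100) = 22045 × 1.00248 ≈ 22100 billion.

$22,100 billion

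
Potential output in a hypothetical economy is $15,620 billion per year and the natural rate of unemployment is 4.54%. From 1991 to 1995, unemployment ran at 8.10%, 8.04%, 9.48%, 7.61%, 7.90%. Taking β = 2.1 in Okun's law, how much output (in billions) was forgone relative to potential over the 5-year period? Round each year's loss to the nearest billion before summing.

Year 1991: gap = -2.1 × (8.1 - 4.54) = -7.476%, loss ≈ 15620 × 7.476/100 ≈ 1168.
Year 1992: gap = -2.1 × (8.04 - 4.54) = -7.35%, loss ≈ 15620 × 7.35/100 ≈ 1148.
Year 1993: gap = -2.1 × (9.48 - 4.54) = -10.374%, loss ≈ 15620 × 10.374/100 ≈ 1620.
Year 1994: gap = -2.1 × (7.61 - 4.54) = -6.447%, loss ≈ 15620 × 6.447/100 ≈ 1007.
Year 1995: gap = -2.1 × (7.9 - 4.54) = -7.056%, loss ≈ 15620 × 7.056/100 ≈ 1102.
Total lost output = 1168 + 1148 + 1620 + 1007 + 1102 = 6045 billion.

$6,045 billion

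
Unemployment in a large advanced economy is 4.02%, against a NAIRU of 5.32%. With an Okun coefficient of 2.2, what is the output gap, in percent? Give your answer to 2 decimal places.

The unemployment gap is 4.02 - 5.32 = -1.3 percentage points.
Okun's law gives an output gap of -2.2 × (-1.3) = 2.86%, i.e. 2.86% above potential.

2.86%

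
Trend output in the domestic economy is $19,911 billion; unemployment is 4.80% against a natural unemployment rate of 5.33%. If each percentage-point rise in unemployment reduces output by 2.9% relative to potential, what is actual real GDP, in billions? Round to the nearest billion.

Unemployment gap = 4.8 - 5.33 = -0.53 points, so the output gap is -2.9 × (-0.53) = 1.537%.
Actual GDP = 19911 × (1 + 1.537/100) = 19911 × 1.01537 ≈ 20217 billion.

$20,217 billion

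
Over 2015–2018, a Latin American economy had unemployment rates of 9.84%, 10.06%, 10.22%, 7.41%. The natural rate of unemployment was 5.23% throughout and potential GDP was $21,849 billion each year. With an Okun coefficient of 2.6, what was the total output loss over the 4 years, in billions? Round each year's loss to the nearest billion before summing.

$9,436 billion

Year 2015: gap = -2.6 × (9.84 - 5.23) = -11.986%, loss ≈ 21849 × 11.986/100 ≈ 2619.
Year 2016: gap = -2.6 × (10.06 - 5.23) = -12.558%, loss ≈ 21849 × 12.558/100 ≈ 2744.
Year 2017: gap = -2.6 × (10.22 - 5.23) = -12.974%, loss ≈ 21849 × 12.974/100 ≈ 2835.
Year 2018: gap = -2.6 × (7.41 - 5.23) = -5.668%, loss ≈ 21849 × 5.668/100 ≈ 1238.
Total lost output = 2619 + 2744 + 2835 + 1238 = 9436 billion.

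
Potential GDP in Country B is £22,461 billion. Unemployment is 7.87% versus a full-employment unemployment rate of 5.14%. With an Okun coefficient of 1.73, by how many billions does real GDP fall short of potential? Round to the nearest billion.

£1,061 billion

Output gap = -1.73 × (7.87 - 5.14) = -1.73 × 2.73 = -4.7229%.
Actual GDP ≈ 22461 × 0.952771 ≈ 21400 billion, so the shortfall is 22461 - 21400 = 1061 billion.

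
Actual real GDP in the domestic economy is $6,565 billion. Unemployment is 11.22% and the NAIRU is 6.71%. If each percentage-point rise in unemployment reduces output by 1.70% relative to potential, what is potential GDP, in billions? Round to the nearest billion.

$7,110 billion

Unemployment gap = 11.22 - 6.71 = 4.51 points, so output gap = -1.7 × 4.51 = -7.667%.
Since Y = Y* × (1 + gap/100), Y* = 6565/0.92333 ≈ 7110 billion.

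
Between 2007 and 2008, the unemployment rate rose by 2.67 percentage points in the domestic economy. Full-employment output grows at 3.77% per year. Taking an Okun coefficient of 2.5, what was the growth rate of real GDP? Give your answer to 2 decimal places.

-2.91%

Growth-rate Okun's law: g_Y = g_Y* - β × Δu.
g_Y = 3.77 - 2.5 × (2.67) = 3.77 - 6.675 = -2.905%, i.e. -2.91% to 2 d.p.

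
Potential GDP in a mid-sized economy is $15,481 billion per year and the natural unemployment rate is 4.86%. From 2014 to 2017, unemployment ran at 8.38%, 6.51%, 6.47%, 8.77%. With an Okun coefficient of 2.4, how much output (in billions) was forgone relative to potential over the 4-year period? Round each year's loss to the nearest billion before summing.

Year 2014: gap = -2.4 × (8.38 - 4.86) = -8.448%, loss ≈ 15481 × 8.448/100 ≈ 1308.
Year 2015: gap = -2.4 × (6.51 - 4.86) = -3.96%, loss ≈ 15481 × 3.96/100 ≈ 613.
Year 2016: gap = -2.4 × (6.47 - 4.86) = -3.864%, loss ≈ 15481 × 3.864/100 ≈ 598.
Year 2017: gap = -2.4 × (8.77 - 4.86) = -9.384%, loss ≈ 15481 × 9.384/100 ≈ 1453.
Total lost output = 1308 + 613 + 598 + 1453 = 3972 billion.

$3,972 billion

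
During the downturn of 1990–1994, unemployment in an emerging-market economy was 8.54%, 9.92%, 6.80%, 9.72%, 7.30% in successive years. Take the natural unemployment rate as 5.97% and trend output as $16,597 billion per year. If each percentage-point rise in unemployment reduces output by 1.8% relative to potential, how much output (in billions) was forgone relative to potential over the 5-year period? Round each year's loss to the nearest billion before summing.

$3,713 billion

Year 1990: gap = -1.8 × (8.54 - 5.97) = -4.626%, loss ≈ 16597 × 4.626/100 ≈ 768.
Year 1991: gap = -1.8 × (9.92 - 5.97) = -7.11%, loss ≈ 16597 × 7.11/100 ≈ 1180.
Year 1992: gap = -1.8 × (6.8 - 5.97) = -1.494%, loss ≈ 16597 × 1.494/100 ≈ 248.
Year 1993: gap = -1.8 × (9.72 - 5.97) = -6.75%, loss ≈ 16597 × 6.75/100 ≈ 1120.
Year 1994: gap = -1.8 × (7.3 - 5.97) = -2.394%, loss ≈ 16597 × 2.394/100 ≈ 397.
Total lost output = 768 + 1180 + 248 + 1120 + 397 = 3713 billion.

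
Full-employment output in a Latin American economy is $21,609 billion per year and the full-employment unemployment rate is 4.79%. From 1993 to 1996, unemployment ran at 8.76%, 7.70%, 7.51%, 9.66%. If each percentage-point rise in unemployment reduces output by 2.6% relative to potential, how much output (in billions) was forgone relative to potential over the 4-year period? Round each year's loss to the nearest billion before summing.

Year 1993: gap = -2.6 × (8.76 - 4.79) = -10.322%, loss ≈ 21609 × 10.322/100 ≈ 2230.
Year 1994: gap = -2.6 × (7.7 - 4.79) = -7.566%, loss ≈ 21609 × 7.566/100 ≈ 1635.
Year 1995: gap = -2.6 × (7.51 - 4.79) = -7.072%, loss ≈ 21609 × 7.072/100 ≈ 1528.
Year 1996: gap = -2.6 × (9.66 - 4.79) = -12.662%, loss ≈ 21609 × 12.662/100 ≈ 2736.
Total lost output = 2230 + 1635 + 1528 + 2736 = 8129 billion.

$8,129 billion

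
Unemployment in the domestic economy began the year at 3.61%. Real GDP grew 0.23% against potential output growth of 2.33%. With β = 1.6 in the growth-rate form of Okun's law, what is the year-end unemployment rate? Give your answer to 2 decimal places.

Growth-rate Okun's law: g_Y = g_Y* - β × Δu, so Δu = (g_Y* - g_Y)/β.
Δu = (2.33 - 0.23)/1.6 = 2.1/1.6 = 1.31 percentage points.
Year-end unemployment = 3.61 + 1.31 = 4.92%.

4.92%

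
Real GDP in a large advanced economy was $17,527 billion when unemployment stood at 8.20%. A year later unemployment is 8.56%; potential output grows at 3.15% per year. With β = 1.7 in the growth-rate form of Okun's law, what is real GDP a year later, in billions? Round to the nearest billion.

$17,972 billion

Δu = 8.56 - 8.2 = 0.36 points.
Okun's law (growth form): g_Y = g_Y* - β × Δu = 3.15 - 1.7 × (0.36) = 3.15 - 0.612 = 2.538%.
Real GDP in the next year = 17527 × (1 + 2.538/100) = 17527 × 1.02538 ≈ 17972 billion.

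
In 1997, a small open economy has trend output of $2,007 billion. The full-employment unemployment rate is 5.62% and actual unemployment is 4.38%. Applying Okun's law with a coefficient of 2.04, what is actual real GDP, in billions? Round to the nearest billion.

Unemployment gap = 4.38 - 5.62 = -1.24 points, so the output gap is -2.04 × (-1.24) = 2.5296%.
Actual GDP = 2007 × (1 + 2.5296/100) = 2007 × 1.025296 ≈ 2058 billion.

$2,058 billion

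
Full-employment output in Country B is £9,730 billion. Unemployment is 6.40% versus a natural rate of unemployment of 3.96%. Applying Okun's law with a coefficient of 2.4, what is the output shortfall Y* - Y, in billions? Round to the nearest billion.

£570 billion

Output gap = -2.4 × (6.4 - 3.96) = -2.4 × 2.44 = -5.856%.
Actual GDP ≈ 9730 × 0.94144 ≈ 9160 billion, so the shortfall is 9730 - 9160 = 570 billion.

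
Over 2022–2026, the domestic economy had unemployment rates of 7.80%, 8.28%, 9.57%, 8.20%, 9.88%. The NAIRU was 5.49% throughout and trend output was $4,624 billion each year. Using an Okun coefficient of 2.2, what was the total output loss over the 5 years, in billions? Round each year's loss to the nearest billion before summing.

Year 2022: gap = -2.2 × (7.8 - 5.49) = -5.082%, loss ≈ 4624 × 5.082/100 ≈ 235.
Year 2023: gap = -2.2 × (8.28 - 5.49) = -6.138%, loss ≈ 4624 × 6.138/100 ≈ 284.
Year 2024: gap = -2.2 × (9.57 - 5.49) = -8.976%, loss ≈ 4624 × 8.976/100 ≈ 415.
Year 2025: gap = -2.2 × (8.2 - 5.49) = -5.962%, loss ≈ 4624 × 5.962/100 ≈ 276.
Year 2026: gap = -2.2 × (9.88 - 5.49) = -9.658%, loss ≈ 4624 × 9.658/100 ≈ 447.
Total lost output = 235 + 284 + 415 + 276 + 447 = 1657 billion.

$1,657 billion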